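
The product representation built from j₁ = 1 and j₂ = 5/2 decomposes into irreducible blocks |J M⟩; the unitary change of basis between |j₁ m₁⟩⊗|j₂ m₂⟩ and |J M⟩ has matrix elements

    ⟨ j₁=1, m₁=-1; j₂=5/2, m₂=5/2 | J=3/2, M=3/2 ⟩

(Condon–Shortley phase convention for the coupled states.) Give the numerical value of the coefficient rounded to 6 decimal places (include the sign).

triangle: 2!*0!*3!/6! = 12/720
(j±m)!: 0!*2!*5!*0!*3!*0! = 1440
prefactor² = (2J+1)*Δ*N² = 96
  k=2: +1/(2!*0!*0!*3!*0!*0!) = 1/12
Σ = 1/12  ⇒  CG² = 96*(1/12)² = 2/3
CG = +√(2/3) = +0.816497

+√(2/3) ≈ +0.816497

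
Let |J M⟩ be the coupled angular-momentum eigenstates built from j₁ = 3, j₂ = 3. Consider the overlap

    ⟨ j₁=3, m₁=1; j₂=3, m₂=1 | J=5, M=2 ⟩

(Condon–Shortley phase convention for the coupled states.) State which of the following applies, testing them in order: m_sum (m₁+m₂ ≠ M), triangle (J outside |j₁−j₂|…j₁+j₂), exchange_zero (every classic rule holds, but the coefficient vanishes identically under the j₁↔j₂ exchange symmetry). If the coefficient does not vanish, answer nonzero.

m-sum: m₁+m₂ = 1+1 = 2, M = 2  ✓
triangle: |j₁−j₂| = 0 ≤ J = 5 ≤ j₁+j₂ = 6  ✓
exchange: j₁=j₂ and m₁=m₂, and (−1)^(j₁+j₂−J) = (−1)^1 = −1 forces ⟨j₁m₁;j₂m₂|JM⟩ = −⟨j₂m₂;j₁m₁|JM⟩ = −⟨j₁m₁;j₂m₂|JM⟩ ⇒ the coefficient vanishes identically
Racah sum check: Σ_k collapses to 0 ⇒ CG = 0

exchange_zero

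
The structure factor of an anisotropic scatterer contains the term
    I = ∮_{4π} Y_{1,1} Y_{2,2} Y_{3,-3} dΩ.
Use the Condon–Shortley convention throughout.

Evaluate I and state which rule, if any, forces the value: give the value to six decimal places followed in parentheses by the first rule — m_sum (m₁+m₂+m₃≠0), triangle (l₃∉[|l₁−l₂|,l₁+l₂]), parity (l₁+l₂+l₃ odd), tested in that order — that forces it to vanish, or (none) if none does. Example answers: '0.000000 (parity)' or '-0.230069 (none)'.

-0.319865 (none)

Rules hold: Σm=0, L=6 even, 1≤3≤3.
N = 3·5·7 = 105
Δ = 0!·2!·4!/7! = 1/105
Racah Σ t=0..0: t=0:+1/4 = 1/4
⇒ 3j(1 2 3; 0 0 0)² = 3/35, sgn -1
Racah Σ t=0..0: t=0:+1/48 = 1/48
⇒ 3j(1 2 3; 1 2 -3)² = 1/7, sgn +1
4πI² = N·(3j₀)²·(3jₘ)² = 9/7
I = -1·√(1.28571/4π) = -0.31986543
No selection rule forces the value: the integral is nonzero (none).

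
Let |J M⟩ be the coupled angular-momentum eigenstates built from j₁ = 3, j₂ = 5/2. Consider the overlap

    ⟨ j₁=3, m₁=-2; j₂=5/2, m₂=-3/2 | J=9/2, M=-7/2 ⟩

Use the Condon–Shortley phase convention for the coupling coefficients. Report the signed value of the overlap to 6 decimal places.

−√(1/99) = -0.100504

√[10·1!5!4!/11! · 1!5!1!4!1!8!] = √(921600/11)
  +(−1)^0/∏(0,1,5,1,0,3)! = 1/720  (running 1/720)
  +(−1)^1/∏(1,0,4,0,1,4)! = -1/576  (running -1/2880)
⟨..|..⟩ = √(921600/11)·(-1/2880) = -0.100504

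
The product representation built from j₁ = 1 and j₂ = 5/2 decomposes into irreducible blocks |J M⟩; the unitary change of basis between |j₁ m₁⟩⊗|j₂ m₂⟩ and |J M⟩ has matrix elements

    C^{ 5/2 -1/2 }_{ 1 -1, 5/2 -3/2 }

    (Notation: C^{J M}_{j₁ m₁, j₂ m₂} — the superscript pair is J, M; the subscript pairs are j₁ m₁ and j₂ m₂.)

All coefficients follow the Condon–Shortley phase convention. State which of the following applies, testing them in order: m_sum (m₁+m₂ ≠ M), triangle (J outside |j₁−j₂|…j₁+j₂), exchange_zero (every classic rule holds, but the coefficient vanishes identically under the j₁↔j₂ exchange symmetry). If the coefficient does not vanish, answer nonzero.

m_sum

m-sum: m₁+m₂ = -1+(-3/2) = -5/2, M = -1/2  ✗ ⇒ coefficient is 0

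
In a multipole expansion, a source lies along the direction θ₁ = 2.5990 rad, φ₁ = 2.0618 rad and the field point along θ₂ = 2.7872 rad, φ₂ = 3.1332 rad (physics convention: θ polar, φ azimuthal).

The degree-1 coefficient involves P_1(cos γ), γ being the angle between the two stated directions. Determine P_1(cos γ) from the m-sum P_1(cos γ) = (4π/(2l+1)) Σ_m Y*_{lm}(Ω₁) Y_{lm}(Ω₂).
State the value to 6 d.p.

0.888967

Term-by-term m-sum for l=1 (normalisation 4π/3 = 4.188790):
  [-1]  conj(Y_{1,-1})(Ω₁) = -0.084117+0.157323i ; Y_{1,-1}(Ω₂) = -0.119889-0.001006i ; Δ = +0.010243-0.018777i
  [+0]  conj(Y_{1,0})(Ω₁) = -0.418426-0.000000i ; Y_{1,0}(Ω₂) = -0.458239+0.000000i ; Δ = +0.191739+0.000000i
  [+1]  conj(Y_{1,1})(Ω₁) = +0.084117+0.157323i ; Y_{1,1}(Ω₂) = +0.119889-0.001006i ; Δ = +0.010243+0.018777i
Accumulated sum +0.212225+0.000000i; after 4π/(2l+1) scaling, +0.888967+0.000000i ⇒ P_1 = 0.888967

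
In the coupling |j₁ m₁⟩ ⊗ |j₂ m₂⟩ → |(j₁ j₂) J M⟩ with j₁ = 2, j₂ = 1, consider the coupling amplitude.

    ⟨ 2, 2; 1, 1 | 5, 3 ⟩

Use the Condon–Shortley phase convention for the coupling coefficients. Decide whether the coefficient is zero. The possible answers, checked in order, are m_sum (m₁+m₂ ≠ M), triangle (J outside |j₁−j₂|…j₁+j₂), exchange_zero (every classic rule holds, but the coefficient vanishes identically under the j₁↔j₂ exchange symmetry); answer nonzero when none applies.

triangle

m-sum: m₁+m₂ = 2+1 = 3, M = 3  ✓
triangle: need |j₁−j₂| ≤ J ≤ j₁+j₂, i.e. J ∈ [1, 3]; J = 5 is outside ✗ ⇒ coefficient is 0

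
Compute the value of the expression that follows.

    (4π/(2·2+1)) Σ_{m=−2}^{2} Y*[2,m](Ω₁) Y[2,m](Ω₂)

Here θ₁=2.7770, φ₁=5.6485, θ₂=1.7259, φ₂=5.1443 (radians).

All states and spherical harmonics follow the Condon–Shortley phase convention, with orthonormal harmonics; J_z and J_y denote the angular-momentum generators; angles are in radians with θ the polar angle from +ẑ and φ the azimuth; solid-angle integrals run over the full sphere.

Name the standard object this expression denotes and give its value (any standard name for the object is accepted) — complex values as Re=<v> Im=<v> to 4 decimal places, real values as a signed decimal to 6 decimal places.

Legendre polynomial (addition theorem), -0.192488

This sum is the spherical-harmonic addition theorem: it equals the Legendre polynomial P_l(cos γ) of the angle γ between the two directions.
Addition theorem: P_2(cos γ) = (4π/5) Σ_m Y*_{lm}(Ω₁) Y_{lm}(Ω₂), m = −2…2:
  m=-2: (0.014580, -0.046897) × (-0.244911, 0.286687) = (0.009874, 0.015666)  (running Σ = (0.009874, 0.015666))
  m=-1: (-0.207241, 0.152595) × (-0.049359, -0.107084) = (0.026570, 0.014660)  (running Σ = (0.036444, 0.030326))
  m=0: (0.510485, -0.000000) × (-0.292811, 0.000000) = (-0.149476, 0.000000)  (running Σ = (-0.113032, 0.030326))
  m=1: (0.207241, 0.152595) × (0.049359, -0.107084) = (0.026570, -0.014660)  (running Σ = (-0.086462, 0.015666))
  m=2: (0.014580, 0.046897) × (-0.244911, -0.286687) = (0.009874, -0.015666)  (running Σ = (-0.076588, 0.000000))
Σ over m = (-0.076588, 0.000000); ×(4π/5) → (-0.192488, 0.000000). Real part: -0.192488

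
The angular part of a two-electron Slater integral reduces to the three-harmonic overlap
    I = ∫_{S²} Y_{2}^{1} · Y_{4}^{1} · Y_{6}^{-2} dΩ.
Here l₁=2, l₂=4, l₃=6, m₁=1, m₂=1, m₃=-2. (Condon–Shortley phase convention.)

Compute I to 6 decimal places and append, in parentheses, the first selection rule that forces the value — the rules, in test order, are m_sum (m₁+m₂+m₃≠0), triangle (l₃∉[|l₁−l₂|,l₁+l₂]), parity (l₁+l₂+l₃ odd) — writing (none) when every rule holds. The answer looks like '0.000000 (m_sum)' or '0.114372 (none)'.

0.238034 (none)

m-sum 0 ✓  L=12 even ✓  2≤6≤6 ✓
Π(2lᵢ+1) = 5×9×13 = 585
triangle coeff Δ(2,4,6) = 1/6435
Σ_t [0,0]: t=0:+1/2304 = 1/2304
(3j)²=5/143 [(2 4 6; 0 0 0)], sign=+1
Σ_t [0,0]: t=0:+1/4320 = 1/4320
(3j)²=224/6435 [(2 4 6; 1 1 -2)], sign=+1
⇒ 4πI² = 1120/1573
I = (+1)√(1120/1573/(4π)) = 0.23803440
No selection rule forces the value: the integral is nonzero (none).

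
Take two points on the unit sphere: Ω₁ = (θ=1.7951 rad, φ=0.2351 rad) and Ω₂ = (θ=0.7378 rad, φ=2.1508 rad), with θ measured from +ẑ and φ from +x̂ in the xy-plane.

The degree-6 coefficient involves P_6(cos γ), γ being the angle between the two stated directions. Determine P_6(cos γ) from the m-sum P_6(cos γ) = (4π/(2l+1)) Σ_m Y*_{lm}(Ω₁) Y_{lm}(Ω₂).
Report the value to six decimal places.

0.276390

Expand P_6 via completeness: Σ_{m} conj(Y_{6,m}) at Ω₁ times Y_{6,m} at Ω₂ —
  m=-6: Y*=+0.066177+0.409561i  Y=+0.042213-0.014858i  product +0.008879+0.016305i
  m=-5: Y*=-0.126260-0.302593i  Y=-0.040796+0.165578i  product +0.055253-0.008561i
  m=-4: Y*=-0.086606-0.118684i  Y=-0.249875-0.268643i  product -0.010243+0.052922i
  m=-3: Y*=+0.251067+0.213755i  Y=+0.437113-0.074680i  product +0.125708+0.074686i
  m=-2: Y*=+0.052504+0.026683i  Y=-0.061052+0.140166i  product -0.006946+0.005730i
  m=-1: Y*=-0.312474-0.074847i  Y=+0.172259+0.262921i  product -0.034148-0.095049i
  m=+0: Y*=-0.034853-0.000000i  Y=-0.255907+0.000000i  product +0.008919+0.000000i
  m=+1: Y*=+0.312474-0.074847i  Y=-0.172259+0.262921i  product -0.034148+0.095049i
  m=+2: Y*=+0.052504-0.026683i  Y=-0.061052-0.140166i  product -0.006946-0.005730i
  m=+3: Y*=-0.251067+0.213755i  Y=-0.437113-0.074680i  product +0.125708-0.074686i
  m=+4: Y*=-0.086606+0.118684i  Y=-0.249875+0.268643i  product -0.010243-0.052922i
  m=+5: Y*=+0.126260-0.302593i  Y=+0.040796+0.165578i  product +0.055253+0.008561i
  m=+6: Y*=+0.066177-0.409561i  Y=+0.042213+0.014858i  product +0.008879-0.016305i
Σ over m = +0.285927+0.000000i; ×(4π/13) → +0.276390+0.000000i. Real part: 0.276390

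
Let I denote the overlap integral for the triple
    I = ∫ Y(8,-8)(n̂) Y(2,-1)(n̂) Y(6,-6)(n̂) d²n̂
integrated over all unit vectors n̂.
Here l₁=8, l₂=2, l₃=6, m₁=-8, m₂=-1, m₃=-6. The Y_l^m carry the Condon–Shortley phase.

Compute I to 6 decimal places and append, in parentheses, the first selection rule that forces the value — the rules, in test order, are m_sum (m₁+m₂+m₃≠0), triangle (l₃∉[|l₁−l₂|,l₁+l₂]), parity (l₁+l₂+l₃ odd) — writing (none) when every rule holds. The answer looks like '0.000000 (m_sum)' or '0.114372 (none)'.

Σmᵢ = -15 ≠ 0, so the φ-integral vanishes; I = 0

0.000000 (m_sum)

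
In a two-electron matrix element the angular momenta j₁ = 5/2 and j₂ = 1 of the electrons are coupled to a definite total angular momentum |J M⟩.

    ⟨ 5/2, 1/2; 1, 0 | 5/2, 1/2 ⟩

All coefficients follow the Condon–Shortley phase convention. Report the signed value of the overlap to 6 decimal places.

√[6·1!4!1!/7! · 3!2!1!1!3!2!] = √(144/35)
  +(−1)^0/∏(0,1,2,1,2,0)! = 1/4  (running 1/4)
  +(−1)^1/∏(1,0,1,0,3,1)! = -1/6  (running 1/12)
⟨..|..⟩ = √(144/35)·(1/12) = +0.169031

+√(1/35) ≈ +0.169031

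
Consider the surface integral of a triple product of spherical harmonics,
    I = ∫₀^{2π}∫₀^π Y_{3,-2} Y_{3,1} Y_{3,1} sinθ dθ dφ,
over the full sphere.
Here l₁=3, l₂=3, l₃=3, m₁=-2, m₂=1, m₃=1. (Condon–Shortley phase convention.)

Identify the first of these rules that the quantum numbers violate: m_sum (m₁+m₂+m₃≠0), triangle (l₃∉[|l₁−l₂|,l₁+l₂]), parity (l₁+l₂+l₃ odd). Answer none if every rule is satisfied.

parity

azimuthal sum: -2 + 1 + 1 = 0  ✓
0 ≤ 3 ≤ 6 (triangle on l)  ✓
L = 3 + 3 + 3 = 9 (odd)  ✗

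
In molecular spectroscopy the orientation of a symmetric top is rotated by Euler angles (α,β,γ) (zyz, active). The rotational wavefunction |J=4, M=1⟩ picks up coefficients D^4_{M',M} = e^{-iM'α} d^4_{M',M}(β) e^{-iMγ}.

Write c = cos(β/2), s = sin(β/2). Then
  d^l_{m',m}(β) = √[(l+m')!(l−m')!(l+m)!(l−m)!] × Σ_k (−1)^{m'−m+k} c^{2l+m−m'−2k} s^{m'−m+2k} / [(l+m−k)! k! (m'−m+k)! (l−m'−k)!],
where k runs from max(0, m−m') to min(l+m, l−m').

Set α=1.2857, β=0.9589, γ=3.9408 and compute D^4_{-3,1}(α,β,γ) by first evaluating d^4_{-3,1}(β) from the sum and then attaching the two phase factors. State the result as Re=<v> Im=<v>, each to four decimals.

D^4_{-3,1}(1.2857,0.9589,3.9408) = e^{-i·-3·1.2857}·d^4_{-3,1}(0.9589)·e^{-i·1·3.9408}. Compute d first:
With c≡cos(β/2)=0.887249 and s≡sin(β/2)=0.461291, N=[1·5040·120·6]^{1/2}=1904.940944
k∈{4,5} keeps every argument non-negative
  k=4: (−1)^0·1904.9409/(144)·0.8872^4·0.4613^4 = +0.371195
  k=5: (−1)^1·1904.9409/(240)·0.8872^2·0.4613^6 = -0.060202
d^4_{-3,1}(0.9589) = +0.371195 -0.060202 = +0.310992
D = (-0.754761-0.656000i)·(+0.310992)·(-0.697275+0.716804i) = +0.309904-0.026000i

Re=0.3099 Im=-0.0260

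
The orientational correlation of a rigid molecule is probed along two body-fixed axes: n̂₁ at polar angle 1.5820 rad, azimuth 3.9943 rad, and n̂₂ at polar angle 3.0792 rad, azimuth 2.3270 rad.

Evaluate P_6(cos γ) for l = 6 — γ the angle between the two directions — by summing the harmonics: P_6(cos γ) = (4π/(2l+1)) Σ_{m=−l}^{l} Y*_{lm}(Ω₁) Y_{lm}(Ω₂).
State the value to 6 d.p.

-0.312324

Expand P_6 via completeness: Σ_{m} conj(Y_{6,m}) at Ω₁ times Y_{6,m} at Ω₂ —
  [-6]  conj(Y_{6,-6})(Ω₁) = +0.189764-0.444054i ; Y_{6,-6}(Ω₂) = +0.000000-0.000000i ; Δ = -0.000000-0.000000i
  [-5]  conj(Y_{6,-5})(Ω₁) = -0.008133-0.016886i ; Y_{6,-5}(Ω₂) = -0.000001-0.000001i ; Δ = -0.000000+0.000000i
  [-4]  conj(Y_{6,-4})(Ω₁) = +0.343367+0.094747i ; Y_{6,-4}(Ω₂) = -0.000053-0.000006i ; Δ = -0.000018-0.000007i
  [-3]  conj(Y_{6,-3})(Ω₁) = +0.018259-0.012054i ; Y_{6,-3}(Ω₂) = -0.000961+0.000806i ; Δ = -0.000008+0.000026i
  [-2]  conj(Y_{6,-2})(Ω₁) = -0.043608+0.321979i ; Y_{6,-2}(Ω₂) = -0.001169+0.019990i ; Δ = -0.006385-0.001248i
  [-1]  conj(Y_{6,-1})(Ω₁) = +0.015172+0.017365i ; Y_{6,-1}(Ω₂) = +0.138280+0.146599i ; Δ = -0.000448+0.004625i
  [+0]  conj(Y_{6,0})(Ω₁) = -0.317009-0.000000i ; Y_{6,0}(Ω₂) = +0.975949+0.000000i ; Δ = -0.309384-0.000000i
  [+1]  conj(Y_{6,1})(Ω₁) = -0.015172+0.017365i ; Y_{6,1}(Ω₂) = -0.138280+0.146599i ; Δ = -0.000448-0.004625i
  [+2]  conj(Y_{6,2})(Ω₁) = -0.043608-0.321979i ; Y_{6,2}(Ω₂) = -0.001169-0.019990i ; Δ = -0.006385+0.001248i
  [+3]  conj(Y_{6,3})(Ω₁) = -0.018259-0.012054i ; Y_{6,3}(Ω₂) = +0.000961+0.000806i ; Δ = -0.000008-0.000026i
  [+4]  conj(Y_{6,4})(Ω₁) = +0.343367-0.094747i ; Y_{6,4}(Ω₂) = -0.000053+0.000006i ; Δ = -0.000018+0.000007i
  [+5]  conj(Y_{6,5})(Ω₁) = +0.008133-0.016886i ; Y_{6,5}(Ω₂) = +0.000001-0.000001i ; Δ = -0.000000-0.000000i
  [+6]  conj(Y_{6,6})(Ω₁) = +0.189764+0.444054i ; Y_{6,6}(Ω₂) = +0.000000+0.000000i ; Δ = -0.000000+0.000000i
Accumulated sum -0.323102+0.000000i; after 4π/(2l+1) scaling, -0.312324+0.000000i ⇒ P_6 = -0.312324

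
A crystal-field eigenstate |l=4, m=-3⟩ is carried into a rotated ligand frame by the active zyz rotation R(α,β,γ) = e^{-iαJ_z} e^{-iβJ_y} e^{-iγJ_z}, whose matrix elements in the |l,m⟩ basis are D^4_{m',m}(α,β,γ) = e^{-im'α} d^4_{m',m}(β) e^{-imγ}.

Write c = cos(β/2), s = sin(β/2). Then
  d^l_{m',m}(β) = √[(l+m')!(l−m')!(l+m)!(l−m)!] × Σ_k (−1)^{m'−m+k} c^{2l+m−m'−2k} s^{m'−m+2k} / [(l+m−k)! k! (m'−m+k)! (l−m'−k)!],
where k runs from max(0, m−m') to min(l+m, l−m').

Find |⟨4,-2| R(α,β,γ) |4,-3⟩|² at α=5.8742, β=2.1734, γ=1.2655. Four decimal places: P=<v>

Split into d^4_{-2,-3}(β=2.1734) × two z-phases.
Half-angle: c=0.465409, s=0.885096. N=√(2·720·1·5040)=2693.993318
k: max(0,(-3)−(-2))=0 … min(4+(-3),4−(-2))=1
  k=0: (−1)^1·2693.9933/(720)·0.4654^7·0.8851^1 = -0.015664
  k=1: (−1)^2·2693.9933/(240)·0.4654^5·0.8851^3 = +0.169953
d^4_{-2,-3}(2.1734) = -0.015664 +0.169953 = +0.154289
|D^4_{-2,-3}|² = |d^4_{-2,-3}(β)|² = (+0.154289)² = 0.023805 (the z-rotation phases have unit modulus)

P=0.0238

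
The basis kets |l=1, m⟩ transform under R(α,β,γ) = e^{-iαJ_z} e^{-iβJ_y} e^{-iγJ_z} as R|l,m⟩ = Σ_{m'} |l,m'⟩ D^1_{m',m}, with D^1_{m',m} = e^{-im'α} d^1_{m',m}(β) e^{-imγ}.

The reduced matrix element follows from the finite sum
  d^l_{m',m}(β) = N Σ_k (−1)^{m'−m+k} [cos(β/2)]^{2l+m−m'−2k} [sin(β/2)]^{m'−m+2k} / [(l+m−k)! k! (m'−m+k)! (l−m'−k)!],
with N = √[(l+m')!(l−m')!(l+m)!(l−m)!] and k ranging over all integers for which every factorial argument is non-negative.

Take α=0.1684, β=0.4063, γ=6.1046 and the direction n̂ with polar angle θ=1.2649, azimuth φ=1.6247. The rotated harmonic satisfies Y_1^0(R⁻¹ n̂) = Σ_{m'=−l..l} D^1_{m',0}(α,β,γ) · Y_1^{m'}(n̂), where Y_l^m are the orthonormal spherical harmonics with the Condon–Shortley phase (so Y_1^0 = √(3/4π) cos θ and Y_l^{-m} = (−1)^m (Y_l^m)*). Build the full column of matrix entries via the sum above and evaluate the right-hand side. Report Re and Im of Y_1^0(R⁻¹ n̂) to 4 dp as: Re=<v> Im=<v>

Re=0.1562 Im=0.0000

Need the full column D^1_{m',0} for m'=−1..1 at α=0.1684, β=0.4063, γ=6.1046.
cos(β/2)=0.979436, sin(β/2)=0.201756
d^1_{-1,0}: single k=1 term ⇒ +0.279458;  D = +0.275505+0.046839i
d^1_{0,0}: k∈[0..1] ⇒ +0.959295 -0.040705 = +0.918589;  D = +0.918589+0.000000i
d^1_{1,0}: single k=0 term ⇒ -0.279458;  D = -0.275505+0.046839i
Y_1^{m'}(θ=1.2649,φ=1.6247) and Σ D·Y over m':
  (+0.2755+0.0468i)·(-0.0178-0.3290i)  (+0.9186+0.0000i)·(+0.1471+0.0000i)  (-0.2755+0.0468i)·(+0.0178-0.3290i)
Y_1^0(R⁻¹ n̂) = +0.156200+0.000000i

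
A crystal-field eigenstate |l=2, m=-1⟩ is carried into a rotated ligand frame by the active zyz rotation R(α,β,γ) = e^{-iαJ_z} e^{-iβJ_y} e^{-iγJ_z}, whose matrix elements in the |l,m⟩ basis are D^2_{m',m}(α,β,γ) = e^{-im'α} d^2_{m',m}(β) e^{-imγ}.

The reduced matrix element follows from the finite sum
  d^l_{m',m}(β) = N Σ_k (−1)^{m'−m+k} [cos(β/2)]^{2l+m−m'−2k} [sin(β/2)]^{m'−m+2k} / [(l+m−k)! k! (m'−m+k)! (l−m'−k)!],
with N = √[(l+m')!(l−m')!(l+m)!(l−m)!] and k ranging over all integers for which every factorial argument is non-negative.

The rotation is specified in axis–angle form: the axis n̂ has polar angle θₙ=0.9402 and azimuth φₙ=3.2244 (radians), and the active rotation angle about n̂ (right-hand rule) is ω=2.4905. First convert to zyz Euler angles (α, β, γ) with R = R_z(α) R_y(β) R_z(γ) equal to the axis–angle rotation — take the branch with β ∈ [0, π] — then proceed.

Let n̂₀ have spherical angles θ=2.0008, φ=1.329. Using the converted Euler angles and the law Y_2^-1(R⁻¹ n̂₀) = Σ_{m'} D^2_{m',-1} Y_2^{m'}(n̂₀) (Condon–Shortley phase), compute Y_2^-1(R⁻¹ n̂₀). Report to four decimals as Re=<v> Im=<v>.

Axis–angle → zyz. n̂ = (sinθₙcosφₙ, sinθₙsinφₙ, cosθₙ) = (-0.804908, -0.066805, +0.589627), ω = 2.4905.
R = I cosω + sinω [n̂]ₓ + (1−cosω) n̂n̂ᵀ gives
  R = [+0.367792, -0.260803, -0.892587; +0.453890, -0.787409, +0.417098; -0.811611, -0.558541, -0.171227]
β = atan2(√(R₁₃²+R₂₃²), R₃₃) = 1.742871; α = atan2(R₂₃, R₁₃) mod 2π = 2.704453; γ = atan2(R₃₂, −R₃₁) mod 2π = 5.680431
Need the full column D^2_{m',-1} for m'=−2..2 at α=2.7045, β=1.7429, γ=5.6804.
cos(β/2)=0.643729, sin(β/2)=0.765254
d^2_{-2,-1}: single k=1 term ⇒ +0.408267;  D = +0.038224-0.406474i
d^2_{-1,-1}: k∈[0..1] ⇒ +0.171716 -0.728011 = -0.556295;  D = +0.281658-0.479721i
d^2_{0,-1}: k∈[0..1] ⇒ -0.500023 +0.706635 = +0.206612;  D = +0.170202-0.117131i
d^2_{1,-1}: k∈[0..1] ⇒ +0.728011 -0.342943 = +0.385068;  D = -0.379799+0.063482i
d^2_{2,-1}: single k=0 term ⇒ -0.576965;  D = -0.555827-0.154743i
Y_2^{m'}(θ=2.0008,φ=1.329) and Σ D·Y over m':
  (+0.0382-0.4065i)·(-0.2825-0.1484i)  (+0.2817-0.4797i)·(-0.0701+0.2842i)  (+0.1702-0.1171i)·(-0.1510+0.0000i)  (-0.3798+0.0635i)·(+0.0701+0.2842i)  (-0.5558-0.1547i)·(-0.2825+0.1484i)
Y_2^-1(R⁻¹ n̂) = +0.155139+0.098284i

Re=0.1551 Im=0.0983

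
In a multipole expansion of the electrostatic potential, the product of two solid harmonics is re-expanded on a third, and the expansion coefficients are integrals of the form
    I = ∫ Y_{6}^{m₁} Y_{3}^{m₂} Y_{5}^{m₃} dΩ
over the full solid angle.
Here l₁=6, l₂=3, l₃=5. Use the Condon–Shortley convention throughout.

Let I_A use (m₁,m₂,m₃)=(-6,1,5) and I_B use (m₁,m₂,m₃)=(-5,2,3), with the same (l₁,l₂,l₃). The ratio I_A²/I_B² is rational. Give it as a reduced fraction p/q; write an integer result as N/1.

3/2

Shared (l₁,l₂,l₃)=(6,3,5): N and (l;000)² cancel in I_A²/I_B².
A: Δ = 4!·8!·2!/15! = 1/675675; Racah Σ t=4..4: t=4:+1/1935360 = 1/1935360; ⇒ 3j(6 3 5; -6 1 5)² = 3/91, sgn +1
B: Δ = 4!·8!·2!/15! = 1/675675; Racah Σ t=3..4: t=3:−1/483840 t=4:+1/120960 = 1/161280; ⇒ 3j(6 3 5; -5 2 3)² = 2/91, sgn +1
I_A²/I_B² = (3/91)/(2/91) = 3/2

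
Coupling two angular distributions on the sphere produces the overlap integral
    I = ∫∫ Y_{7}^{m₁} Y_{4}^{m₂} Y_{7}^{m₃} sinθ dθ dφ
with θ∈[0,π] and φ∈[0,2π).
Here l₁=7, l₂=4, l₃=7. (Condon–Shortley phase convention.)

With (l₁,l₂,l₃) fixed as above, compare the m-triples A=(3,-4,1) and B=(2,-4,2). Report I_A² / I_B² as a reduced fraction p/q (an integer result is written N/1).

25/27

Shared (l₁,l₂,l₃)=(7,4,7): N and (l;000)² cancel in I_A²/I_B².
A: Δ = 4!·10!·4!/19! = 1/58198140; Racah Σ t=0..0: t=0:+1/9953280 = 1/9953280; ⇒ 3j(7 4 7; 3 -4 1)² = 2450/138567, sgn +1
B: Δ = 4!·10!·4!/19! = 1/58198140; Racah Σ t=0..0: t=0:+1/8294400 = 1/8294400; ⇒ 3j(7 4 7; 2 -4 2)² = 882/46189, sgn -1
I_A²/I_B² = (2450/138567)/(882/46189) = 25/27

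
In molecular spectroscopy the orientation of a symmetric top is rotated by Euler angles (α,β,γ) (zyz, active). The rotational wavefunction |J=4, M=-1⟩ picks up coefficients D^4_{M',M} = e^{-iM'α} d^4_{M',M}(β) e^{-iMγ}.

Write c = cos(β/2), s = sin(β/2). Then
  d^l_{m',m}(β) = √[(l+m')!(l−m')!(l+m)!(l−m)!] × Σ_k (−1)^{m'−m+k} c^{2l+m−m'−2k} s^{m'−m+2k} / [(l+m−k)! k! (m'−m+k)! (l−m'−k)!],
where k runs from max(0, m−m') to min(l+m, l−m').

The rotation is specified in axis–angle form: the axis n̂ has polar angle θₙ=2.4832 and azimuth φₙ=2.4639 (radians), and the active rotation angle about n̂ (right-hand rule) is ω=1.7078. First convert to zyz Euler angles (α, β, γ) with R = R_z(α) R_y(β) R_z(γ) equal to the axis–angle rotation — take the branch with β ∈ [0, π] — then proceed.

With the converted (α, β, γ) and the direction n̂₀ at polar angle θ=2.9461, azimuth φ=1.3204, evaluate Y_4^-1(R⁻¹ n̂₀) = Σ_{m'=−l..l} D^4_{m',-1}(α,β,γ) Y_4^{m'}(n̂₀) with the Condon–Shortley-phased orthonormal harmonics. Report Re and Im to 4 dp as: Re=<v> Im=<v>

Axis–angle → zyz. n̂ = (sinθₙcosφₙ, sinθₙsinφₙ, cosθₙ) = (-0.476641, +0.383626, -0.790977), ω = 1.7078.
R = I cosω + sinω [n̂]ₓ + (1−cosω) n̂n̂ᵀ gives
  R = [+0.121640, +0.575740, +0.808534; -0.991390, +0.030693, +0.127294; +0.048472, -0.817057, +0.574516]
β = atan2(√(R₁₃²+R₂₃²), R₃₃) = 0.958783; α = atan2(R₂₃, R₁₃) mod 2π = 0.156156; γ = atan2(R₃₂, −R₃₁) mod 2π = 4.653134
Need the full column D^4_{m',-1} for m'=−4..4 at α=0.1562, β=0.9588, γ=4.6531.
cos(β/2)=0.887276, sin(β/2)=0.461239
d^4_{-4,-1}: single k=3 term ⇒ +0.403800;  D = +0.216326-0.340965i
d^4_{-3,-1}: k∈[2..3] ⇒ +0.823900 -0.371073 = +0.452828;  D = +0.180174-0.415440i
d^4_{-2,-1}: k∈[1..3] ⇒ +0.847174 -1.144665 +0.206216 = -0.091275;  D = -0.022852+0.088368i
d^4_{-1,-1}: k∈[0..3] ⇒ +0.384122 -1.557025 +0.841514 -0.075801 = -0.407191;  D = -0.039395+0.405281i
d^4_{0,-1}: k∈[0..3] ⇒ -0.893000 +1.447900 -0.391268 +0.017622 = +0.181254;  D = -0.010734-0.180936i
d^4_{1,-1}: k∈[0..3] ⇒ +1.038017 -0.841514 +0.113702 -0.002048 = +0.308156;  D = -0.065868-0.301034i
d^4_{2,-1}: k∈[0..2] ⇒ -0.763110 +0.309324 -0.016718 = -0.470504;  D = +0.170828+0.438396i
d^4_{3,-1}: k∈[0..1] ⇒ +0.371073 -0.060165 = +0.310908;  D = -0.156563-0.268611i
d^4_{4,-1}: single k=0 term ⇒ -0.109119;  D = +0.068942+0.084582i
Y_4^{m'}(θ=2.9461,φ=1.3204) and Σ D·Y over m':
  (+0.2163-0.3410i)·(+0.0003+0.0005i)  (+0.1802-0.4154i)·(+0.0061-0.0066i)  (-0.0229+0.0884i)·(-0.0635-0.0348i)  (-0.0394+0.4053i)·(-0.0834+0.3263i)  (-0.0107-0.1809i)·(+0.6919+0.0000i)  (-0.0659-0.3010i)·(+0.0834+0.3263i)  (+0.1708+0.4384i)·(-0.0635+0.0348i)  (-0.1566-0.2686i)·(-0.0061-0.0066i)  (+0.0689+0.0846i)·(+0.0003-0.0005i)
Y_4^-1(R⁻¹ n̂) = -0.067323-0.246262i

Re=-0.0673 Im=-0.2463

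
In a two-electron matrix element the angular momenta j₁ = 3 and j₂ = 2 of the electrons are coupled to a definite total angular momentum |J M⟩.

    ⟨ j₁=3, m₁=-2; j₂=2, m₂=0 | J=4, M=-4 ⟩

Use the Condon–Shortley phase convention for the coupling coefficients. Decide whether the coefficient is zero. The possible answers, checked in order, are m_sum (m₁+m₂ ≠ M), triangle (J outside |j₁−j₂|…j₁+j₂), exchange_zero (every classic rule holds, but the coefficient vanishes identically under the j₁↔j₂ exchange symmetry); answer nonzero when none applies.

m_sum

m-sum: m₁+m₂ = -2+0 = -2, M = -4  ✗ ⇒ coefficient is 0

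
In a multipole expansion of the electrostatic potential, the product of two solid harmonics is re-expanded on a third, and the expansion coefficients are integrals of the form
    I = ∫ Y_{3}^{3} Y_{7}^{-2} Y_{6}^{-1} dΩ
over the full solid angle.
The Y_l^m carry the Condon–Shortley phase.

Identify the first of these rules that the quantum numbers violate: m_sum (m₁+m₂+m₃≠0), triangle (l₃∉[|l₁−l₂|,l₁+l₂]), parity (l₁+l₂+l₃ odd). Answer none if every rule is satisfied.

none

Σmᵢ = 0  ✓
l₃∈[|l₁−l₂|,l₁+l₂]=[4,10], have l₃=6  ✓
Σlᵢ = 16 ⇒ even  ✓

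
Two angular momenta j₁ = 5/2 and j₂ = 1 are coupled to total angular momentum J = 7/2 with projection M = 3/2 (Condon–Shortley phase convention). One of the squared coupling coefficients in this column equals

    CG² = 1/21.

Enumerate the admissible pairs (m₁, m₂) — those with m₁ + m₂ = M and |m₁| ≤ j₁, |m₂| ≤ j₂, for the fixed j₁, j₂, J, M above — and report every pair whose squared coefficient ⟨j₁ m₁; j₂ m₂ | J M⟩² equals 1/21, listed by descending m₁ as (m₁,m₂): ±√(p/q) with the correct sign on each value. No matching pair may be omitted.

(5/2,-1): +√(1/21)

Admissible pairs with m₁+m₂ = M = 3/2: (1/2,1), (3/2,0), (5/2,-1)
  (m₁,m₂)=(5/2,-1): CG² = 1/21, CG = +√(1/21)   ← matches the target
  (m₁,m₂)=(3/2,0): CG² = 10/21, CG = +√(10/21)
  (m₁,m₂)=(1/2,1): CG² = 10/21, CG = +√(10/21)
Pairs with CG² = 1/21: (5/2,-1): +√(1/21)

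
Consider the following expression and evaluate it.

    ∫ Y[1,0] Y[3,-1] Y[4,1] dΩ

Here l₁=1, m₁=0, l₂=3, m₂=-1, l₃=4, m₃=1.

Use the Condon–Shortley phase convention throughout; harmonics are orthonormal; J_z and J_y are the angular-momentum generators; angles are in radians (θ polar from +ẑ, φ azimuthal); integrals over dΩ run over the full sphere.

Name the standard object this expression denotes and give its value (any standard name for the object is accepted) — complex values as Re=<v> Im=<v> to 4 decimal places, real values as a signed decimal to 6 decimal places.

Gaunt coefficient, -0.238414

This is a Gaunt coefficient — the integral of a triple product of spherical harmonics over the sphere.
Rules hold: Σm=0, L=8 even, 2≤4≤4.
N = 3·7·9 = 189
Δ = 0!·2!·6!/9! = 1/252
Racah Σ t=0..0: t=0:+1/36 = 1/36
⇒ 3j(1 3 4; 0 0 0)² = 4/63, sgn +1
Racah Σ t=0..0: t=0:+1/48 = 1/48
⇒ 3j(1 3 4; 0 -1 1)² = 5/84, sgn -1
4πI² = N·(3j₀)²·(3jₘ)² = 5/7
I = -1·√(0.714286/4π) = -0.23841361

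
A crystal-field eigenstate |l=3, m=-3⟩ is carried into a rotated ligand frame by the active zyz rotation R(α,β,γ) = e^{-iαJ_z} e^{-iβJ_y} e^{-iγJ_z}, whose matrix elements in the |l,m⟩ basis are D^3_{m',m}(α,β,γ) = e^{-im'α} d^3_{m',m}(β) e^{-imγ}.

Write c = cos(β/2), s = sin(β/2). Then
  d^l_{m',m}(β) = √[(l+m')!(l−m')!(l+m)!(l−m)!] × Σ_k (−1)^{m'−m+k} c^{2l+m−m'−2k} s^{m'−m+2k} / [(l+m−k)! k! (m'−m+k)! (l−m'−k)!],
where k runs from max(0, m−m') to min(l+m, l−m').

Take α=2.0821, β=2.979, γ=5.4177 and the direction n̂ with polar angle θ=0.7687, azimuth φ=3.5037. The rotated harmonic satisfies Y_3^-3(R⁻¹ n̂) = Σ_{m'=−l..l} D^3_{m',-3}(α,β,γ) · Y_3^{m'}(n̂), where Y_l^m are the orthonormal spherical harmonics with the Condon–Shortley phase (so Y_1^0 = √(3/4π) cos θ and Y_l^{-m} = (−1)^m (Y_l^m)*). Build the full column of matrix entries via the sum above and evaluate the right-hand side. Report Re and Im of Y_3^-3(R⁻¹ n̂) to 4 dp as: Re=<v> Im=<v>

Re=-0.0577 Im=-0.1456

Need the full column D^3_{m',-3} for m'=−3..3 at α=2.0821, β=2.9790, γ=5.4177.
cos(β/2)=0.081207, sin(β/2)=0.996697
d^3_{-3,-3}: single k=0 term ⇒ +0.000000;  D = -0.000000-0.000000i
d^3_{-2,-3}: single k=0 term ⇒ -0.000009;  D = -0.000000-0.000009i
d^3_{-1,-3}: single k=0 term ⇒ +0.000167;  D = +0.000146-0.000082i
d^3_{0,-3}: single k=0 term ⇒ -0.002371;  D = +0.002028+0.001230i
d^3_{1,-3}: single k=0 term ⇒ +0.025205;  D = -0.000853+0.025190i
d^3_{2,-3}: single k=0 term ⇒ -0.195652;  D = -0.173770+0.089909i
d^3_{3,-3}: single k=0 term ⇒ +0.980347;  D = -0.818935-0.538910i
Y_3^{m'}(θ=0.7687,φ=3.5037) and Σ D·Y over m':
  (-0.0000-0.0000i)·(-0.0653+0.1241i)  (-0.0000-0.0000i)·(+0.2659-0.2352i)  (+0.0001-0.0001i)·(-0.3327+0.1260i)  (+0.0020+0.0012i)·(-0.1117+0.0000i)  (-0.0009+0.0252i)·(+0.3327+0.1260i)  (-0.1738+0.0899i)·(+0.2659+0.2352i)  (-0.8189-0.5389i)·(+0.0653+0.1241i)
Y_3^-3(R⁻¹ n̂) = -0.057702-0.145564i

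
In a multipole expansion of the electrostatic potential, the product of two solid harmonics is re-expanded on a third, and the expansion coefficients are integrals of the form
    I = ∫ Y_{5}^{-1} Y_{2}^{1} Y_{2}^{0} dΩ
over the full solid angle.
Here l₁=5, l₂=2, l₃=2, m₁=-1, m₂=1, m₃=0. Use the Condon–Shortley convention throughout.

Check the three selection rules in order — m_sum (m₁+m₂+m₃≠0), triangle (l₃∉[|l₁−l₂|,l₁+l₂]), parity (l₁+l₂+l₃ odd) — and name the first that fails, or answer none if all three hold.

azimuthal sum: -1 + 1 + 0 = 0  ✓
l₃ must lie in [3,7]; have l₃=2  ✗
L = 5 + 2 + 2 = 9 (odd)

triangle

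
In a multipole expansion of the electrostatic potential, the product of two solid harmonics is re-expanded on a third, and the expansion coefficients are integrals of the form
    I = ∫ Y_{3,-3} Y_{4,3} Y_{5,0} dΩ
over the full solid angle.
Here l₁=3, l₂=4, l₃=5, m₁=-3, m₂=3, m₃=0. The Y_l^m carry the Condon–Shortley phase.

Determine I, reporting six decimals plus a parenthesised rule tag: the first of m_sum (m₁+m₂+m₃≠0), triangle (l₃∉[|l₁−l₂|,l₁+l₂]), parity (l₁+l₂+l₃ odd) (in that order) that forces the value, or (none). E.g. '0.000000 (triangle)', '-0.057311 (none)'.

Checks pass: Σm=0; 12 even; l₃=5∈[1,7].
(2·3+1)(2·4+1)(2·5+1) = 693
Δ: 2! 4! 6! / 13! → 1/180180
sum: t=0:+1/576 t=1:−1/144 t=2:+1/576 = -1/288
3j²(3 4 5; 0 0 0) = Δ·Π!·Σ² = 20/1001  (sign +1)
sum: t=2:+1/5760 = 1/5760
3j²(3 4 5; -3 3 0) = Δ·Π!·Σ² = 5/572  (sign -1)
combine: 4πI² = 693·20/1001·5/572 = 225/1859
take √, sign -1: I = -0.09814013
No selection rule forces the value: the integral is nonzero (none).

-0.098140 (none)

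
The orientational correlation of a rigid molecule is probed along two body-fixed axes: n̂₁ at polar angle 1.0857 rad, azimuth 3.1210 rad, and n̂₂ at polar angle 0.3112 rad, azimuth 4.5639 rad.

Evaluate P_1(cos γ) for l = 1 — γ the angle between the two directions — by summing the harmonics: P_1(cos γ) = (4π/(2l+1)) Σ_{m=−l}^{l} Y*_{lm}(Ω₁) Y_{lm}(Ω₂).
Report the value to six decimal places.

Addition theorem: P_1(cos γ) = (4π/3) Σ_m Y*_{lm}(Ω₁) Y_{lm}(Ω₂), m = −1…1:
  [-1]  conj(Y_{1,-1})(Ω₁) = -0.30557 + 0.00629j ; Y_{1,-1}(Ω₂) = -0.01565 + 0.10463j ; Δ = 0.00412 - 0.03207j
  [+0]  conj(Y_{1,0})(Ω₁) = 0.22783 + 0.00000j ; Y_{1,0}(Ω₂) = 0.46513 + 0.00000j ; Δ = 0.10597 + 0.00000j
  [+1]  conj(Y_{1,1})(Ω₁) = 0.30557 + 0.00629j ; Y_{1,1}(Ω₂) = 0.01565 + 0.10463j ; Δ = 0.00412 + 0.03207j
Total Σ_m = 0.11422 + 0.00000j. Multiply by 4.188790: 0.47845 + 0.00000j. P_1(cos γ) = 0.478446

0.478446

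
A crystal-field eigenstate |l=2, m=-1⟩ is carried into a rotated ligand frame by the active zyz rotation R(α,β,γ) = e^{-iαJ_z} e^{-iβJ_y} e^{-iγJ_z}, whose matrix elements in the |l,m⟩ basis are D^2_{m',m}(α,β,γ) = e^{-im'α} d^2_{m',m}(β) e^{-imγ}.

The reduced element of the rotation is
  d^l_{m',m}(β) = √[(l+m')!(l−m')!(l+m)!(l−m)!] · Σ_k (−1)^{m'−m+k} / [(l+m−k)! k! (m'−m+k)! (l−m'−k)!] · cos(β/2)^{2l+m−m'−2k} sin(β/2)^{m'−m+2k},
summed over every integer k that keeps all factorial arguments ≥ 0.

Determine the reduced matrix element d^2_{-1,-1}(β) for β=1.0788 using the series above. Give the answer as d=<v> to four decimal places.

d=-0.0407

d^2_{-1,-1}(β=1.0788) via the finite sum:
Half-angle: c=0.858017, s=0.513621. N=√(1·6·1·6)=6.000000
k∈{0,1} keeps every argument non-negative
  k=0: (−1)^0·6.0000/(6)·0.8580^4·0.5136^0 = +0.541980
  k=1: (−1)^1·6.0000/(2)·0.8580^2·0.5136^2 = -0.582638
d^2_{-1,-1}(1.0788) = +0.541980 -0.582638 = -0.040658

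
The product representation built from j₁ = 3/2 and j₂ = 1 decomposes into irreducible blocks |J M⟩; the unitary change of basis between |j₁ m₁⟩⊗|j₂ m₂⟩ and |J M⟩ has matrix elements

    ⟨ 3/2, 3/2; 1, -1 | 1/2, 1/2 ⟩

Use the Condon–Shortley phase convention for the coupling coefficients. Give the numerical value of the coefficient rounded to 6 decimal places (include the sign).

+√(1/2) = +0.707107

√[2·2!1!0!/4! · 3!0!0!2!1!0!] = √(2)
  +(−1)^0/∏(0,2,0,0,1,0)! = 1/2  (running 1/2)
⟨..|..⟩ = √(2)·(1/2) = +0.707107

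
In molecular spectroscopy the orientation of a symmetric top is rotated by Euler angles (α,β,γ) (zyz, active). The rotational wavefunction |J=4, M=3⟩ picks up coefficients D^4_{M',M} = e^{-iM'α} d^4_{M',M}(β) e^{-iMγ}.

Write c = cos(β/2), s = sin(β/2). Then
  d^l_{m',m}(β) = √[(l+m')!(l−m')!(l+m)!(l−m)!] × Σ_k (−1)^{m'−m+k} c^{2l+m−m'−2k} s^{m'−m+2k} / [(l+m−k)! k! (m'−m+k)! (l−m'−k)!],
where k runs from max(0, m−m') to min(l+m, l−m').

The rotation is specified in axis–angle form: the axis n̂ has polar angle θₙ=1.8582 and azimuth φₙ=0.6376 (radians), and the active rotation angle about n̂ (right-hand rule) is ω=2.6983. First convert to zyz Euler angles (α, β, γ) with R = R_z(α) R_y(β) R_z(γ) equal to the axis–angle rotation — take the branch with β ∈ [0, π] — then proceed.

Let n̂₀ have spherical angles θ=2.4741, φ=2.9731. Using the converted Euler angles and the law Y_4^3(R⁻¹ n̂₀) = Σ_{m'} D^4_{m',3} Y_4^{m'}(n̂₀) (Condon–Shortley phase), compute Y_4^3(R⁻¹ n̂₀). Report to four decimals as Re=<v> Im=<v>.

Re=0.3543 Im=0.1095

Axis–angle → zyz. n̂ = (sinθₙcosφₙ, sinθₙsinφₙ, cosθₙ) = (+0.770569, +0.570853, -0.283463), ω = 2.6983.
R = I cosω + sinω [n̂]ₓ + (1−cosω) n̂n̂ᵀ gives
  R = [+0.226816, +0.958827, -0.170896; +0.715663, -0.283096, -0.638500; -0.660591, +0.022518, -0.750408]
β = atan2(√(R₁₃²+R₂₃²), R₃₃) = 2.419475; α = atan2(R₂₃, R₁₃) mod 2π = 4.450867; γ = atan2(R₃₂, −R₃₁) mod 2π = 0.034075
Need the full column D^4_{m',3} for m'=−4..4 at α=4.4509, β=2.4195, γ=0.0341.
cos(β/2)=0.353265, sin(β/2)=0.935523
d^4_{-4,3}: single k=7 term ⇒ +0.626654;  D = +0.256946-0.571554i
d^4_{-3,3}: k∈[6..7] ⇒ +0.585635 -0.586728 = -0.001093;  D = -0.000847-0.000691i
d^4_{-2,3}: k∈[5..6] ⇒ +0.354617 -0.828985 = -0.474368;  D = +0.384621-0.277654i
d^4_{-1,3}: k∈[4..5] ⇒ +0.157812 -0.664047 = -0.506235;  D = +0.180107+0.473113i
d^4_{0,3}: k∈[3..4] ⇒ +0.053300 -0.373799 = -0.320499;  D = -0.318826+0.032706i
d^4_{1,3}: k∈[2..3] ⇒ +0.013502 -0.157812 = -0.144310;  D = +0.022891-0.142483i
d^4_{2,3}: k∈[1..2] ⇒ +0.002403 -0.050565 = -0.048162;  D = +0.043960+0.019675i
d^4_{3,3}: k∈[0..1] ⇒ +0.000243 -0.011907 = -0.011665;  D = -0.007356+0.009053i
d^4_{4,3}: single k=0 term ⇒ -0.001817;  D = -0.001066-0.001471i
Y_4^{m'}(θ=2.4741,φ=2.9731) and Σ D·Y over m':
  (+0.2569-0.5716i)·(+0.0508+0.0406i)  (-0.0008-0.0007i)·(+0.2040+0.1129i)  (+0.3846-0.2777i)·(+0.4014+0.1406i)  (+0.1801+0.4731i)·(+0.2988+0.0508i)  (-0.3188+0.0327i)·(-0.2315+0.0000i)  (+0.0229-0.1425i)·(-0.2988+0.0508i)  (+0.0440+0.0197i)·(+0.4014-0.1406i)  (-0.0074+0.0091i)·(-0.2040+0.1129i)  (-0.0011-0.0015i)·(+0.0508-0.0406i)
Y_4^3(R⁻¹ n̂) = +0.354290+0.109489i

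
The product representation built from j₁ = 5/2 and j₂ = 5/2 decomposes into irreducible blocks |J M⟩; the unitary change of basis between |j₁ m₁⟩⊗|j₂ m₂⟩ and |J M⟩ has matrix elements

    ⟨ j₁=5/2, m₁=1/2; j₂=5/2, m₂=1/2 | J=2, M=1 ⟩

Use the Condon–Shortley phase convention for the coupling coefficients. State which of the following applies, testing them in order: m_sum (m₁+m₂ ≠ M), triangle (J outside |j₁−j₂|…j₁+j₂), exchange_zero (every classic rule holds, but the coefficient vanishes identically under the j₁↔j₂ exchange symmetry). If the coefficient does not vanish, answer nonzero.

exchange_zero

m-sum: m₁+m₂ = 1/2+1/2 = 1, M = 1  ✓
triangle: |j₁−j₂| = 0 ≤ J = 2 ≤ j₁+j₂ = 5  ✓
exchange: j₁=j₂ and m₁=m₂, and (−1)^(j₁+j₂−J) = (−1)^3 = −1 forces ⟨j₁m₁;j₂m₂|JM⟩ = −⟨j₂m₂;j₁m₁|JM⟩ = −⟨j₁m₁;j₂m₂|JM⟩ ⇒ the coefficient vanishes identically
Racah sum check: Σ_k collapses to 0 ⇒ CG = 0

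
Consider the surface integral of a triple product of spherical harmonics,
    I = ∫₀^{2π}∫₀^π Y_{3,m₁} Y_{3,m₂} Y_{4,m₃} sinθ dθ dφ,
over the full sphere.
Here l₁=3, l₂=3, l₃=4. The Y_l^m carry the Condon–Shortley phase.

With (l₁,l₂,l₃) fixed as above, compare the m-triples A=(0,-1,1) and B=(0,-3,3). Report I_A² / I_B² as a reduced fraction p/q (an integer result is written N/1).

5/21

Shared (l₁,l₂,l₃)=(3,3,4): N and (l;000)² cancel in I_A²/I_B².
A: Δ = 2!·4!·4!/11! = 1/34650; Racah Σ t=0..2: t=0:+1/48 t=1:−1/24 t=2:+1/288 = -5/288; ⇒ 3j(3 3 4; 0 -1 1)² = 5/462, sgn +1
B: Δ = 2!·4!·4!/11! = 1/34650; Racah Σ t=0..0: t=0:+1/288 = 1/288; ⇒ 3j(3 3 4; 0 -3 3)² = 1/22, sgn -1
I_A²/I_B² = (5/462)/(1/22) = 5/21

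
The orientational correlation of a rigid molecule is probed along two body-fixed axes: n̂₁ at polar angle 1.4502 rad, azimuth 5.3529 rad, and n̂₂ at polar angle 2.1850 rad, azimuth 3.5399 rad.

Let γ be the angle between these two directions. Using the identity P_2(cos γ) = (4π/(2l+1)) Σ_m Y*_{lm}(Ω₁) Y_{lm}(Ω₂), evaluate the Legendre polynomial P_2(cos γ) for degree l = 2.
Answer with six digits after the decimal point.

-0.395523

Term-by-term m-sum for l=2 (normalisation 4π/5 = 2.513274):
  term(m=-2) = -0.08691 - 0.04573j   from Y*(Ω₁)=-0.10877 - 0.36481j, Y(Ω₂)=0.18036 - 0.18445j
  term(m=-1) = 0.00805 - 0.03259j   from Y*(Ω₁)=0.05514 - 0.07398j, Y(Ω₂)=0.33537 - 0.14112j
  term(m=+0) = 0.00034 + 0.00000j   from Y*(Ω₁)=-0.30170 + 0.00000j, Y(Ω₂)=-0.00114 + 0.00000j
  term(m=+1) = 0.00805 + 0.03259j   from Y*(Ω₁)=-0.05514 - 0.07398j, Y(Ω₂)=-0.33537 - 0.14112j
  term(m=+2) = -0.08691 + 0.04573j   from Y*(Ω₁)=-0.10877 + 0.36481j, Y(Ω₂)=0.18036 + 0.18445j
Total Σ_m = -0.15737 + 0.00000j. Multiply by 2.513274: -0.39552 + 0.00000j. P_2(cos γ) = -0.395523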